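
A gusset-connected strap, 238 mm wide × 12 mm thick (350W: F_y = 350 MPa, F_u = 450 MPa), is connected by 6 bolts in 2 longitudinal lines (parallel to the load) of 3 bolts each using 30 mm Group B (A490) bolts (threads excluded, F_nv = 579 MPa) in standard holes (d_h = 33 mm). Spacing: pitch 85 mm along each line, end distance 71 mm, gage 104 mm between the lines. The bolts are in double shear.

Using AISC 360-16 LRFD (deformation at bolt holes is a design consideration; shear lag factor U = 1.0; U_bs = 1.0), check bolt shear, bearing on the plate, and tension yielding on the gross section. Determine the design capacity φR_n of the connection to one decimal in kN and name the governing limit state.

Bolt shear: A_b = π(30)²/4 = 706.86 mm². φR_n = 0.75 × 579 × 706.86 × 6 × 2 = 3683.4 kN.
Bearing (12 mm plate, F_u = 450 MPa): end bolts L_c = 71 − 33/2 = 54.5, R_n = min(1.2×54.5×12×450, 2.4×30×12×450) = 353.16 kN/bolt; interior L_c = 85 − 33 = 52, R_n = 336.96 kN/bolt. φR_n = 0.75 × (2×353.16 + 4×336.96) = 1540.6 kN.
Tension yield (gross): A_g = 238×12 = 2856 mm². φR_n = 0.90 × 350 × 2856 = 899.6 kN.
Governing: min(3683.4, 1540.6, 899.6) = 899.6 kN → gross-section yield.

899.6 kN (gross-section yield governs)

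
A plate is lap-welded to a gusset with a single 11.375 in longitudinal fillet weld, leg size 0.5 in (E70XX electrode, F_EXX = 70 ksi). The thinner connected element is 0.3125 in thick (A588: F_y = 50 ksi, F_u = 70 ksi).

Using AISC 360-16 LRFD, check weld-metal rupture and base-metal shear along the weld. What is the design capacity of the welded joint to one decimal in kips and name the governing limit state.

Weld metal: throat = 0.707×0.5 = 0.3535 in, L = 11.375 in. φR_n = 0.75 × 0.6 × 70 × 0.3535 × 11.375 = 126.7 kips.
Base metal shear (0.3125 in plate): yield φR_n = 1.0×0.6×50×0.3125×11.375 = 106.6 kips; rupture φR_n = 0.75×0.6×70×0.3125×11.375 = 112.0 kips; take 106.6 kips (yield).
Governing: min(126.7, 106.6) = 106.6 kips → base-metal shear.

106.6 kips (base-metal shear governs)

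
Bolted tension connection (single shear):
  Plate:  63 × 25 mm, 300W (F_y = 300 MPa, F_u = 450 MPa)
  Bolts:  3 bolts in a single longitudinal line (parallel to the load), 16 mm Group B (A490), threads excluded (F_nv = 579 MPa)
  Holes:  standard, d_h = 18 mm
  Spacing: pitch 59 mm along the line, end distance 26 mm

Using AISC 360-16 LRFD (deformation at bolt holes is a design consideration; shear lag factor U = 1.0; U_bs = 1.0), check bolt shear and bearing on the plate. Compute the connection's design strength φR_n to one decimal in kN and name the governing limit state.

Bolt shear: A_b = π(16)²/4 = 201.06 mm². φR_n = 0.75 × 579 × 201.06 × 3 × 1 = 261.9 kN.
Bearing (25 mm plate, F_u = 450 MPa): end bolts L_c = 26 − 18/2 = 17, R_n = min(1.2×17×25×450, 2.4×16×25×450) = 229.5 kN/bolt; interior L_c = 59 − 18 = 41, R_n = 432 kN/bolt. φR_n = 0.75 × (1×229.5 + 2×432) = 820.1 kN.
Governing: min(261.9, 820.1) = 261.9 kN → bolt shear.

261.9 kN (bolt shear governs)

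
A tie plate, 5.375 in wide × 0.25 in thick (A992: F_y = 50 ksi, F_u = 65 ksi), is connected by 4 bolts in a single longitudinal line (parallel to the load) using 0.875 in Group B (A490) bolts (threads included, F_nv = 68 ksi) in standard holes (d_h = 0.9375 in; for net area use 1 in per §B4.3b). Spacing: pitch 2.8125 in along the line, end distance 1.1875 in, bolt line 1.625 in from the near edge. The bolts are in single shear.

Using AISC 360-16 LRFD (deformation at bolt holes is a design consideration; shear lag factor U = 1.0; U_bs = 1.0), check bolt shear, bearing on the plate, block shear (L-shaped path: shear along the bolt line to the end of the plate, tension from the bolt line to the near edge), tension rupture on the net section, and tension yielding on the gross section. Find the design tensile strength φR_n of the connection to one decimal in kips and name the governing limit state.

53.3 kips (net-section rupture governs)

Bolt shear: A_b = π(0.875)²/4 = 0.60132 in². φR_n = 0.75 × 68 × 0.60132 × 4 × 1 = 122.7 kips.
Bearing (0.25 in plate, F_u = 65 ksi): end bolts L_c = 1.1875 − 0.9375/2 = 0.71875, R_n = min(1.2×0.71875×0.25×65, 2.4×0.875×0.25×65) = 14.016 kips/bolt; interior L_c = 2.8125 − 0.9375 = 1.875, R_n = 34.125 kips/bolt. φR_n = 0.75 × (1×14.016 + 3×34.125) = 87.3 kips.
Block shear: shear path 1×[1.1875+3×2.8125] = 1×9.625 in, A_gv = 2.4063, A_nv = 1×(9.625 − 3.5×1)×0.25 = 1.5313 in²; tension to near edge: (1.625 − 0.5×1)×0.25 = 0.28125 in². R_n = min(0.6×65×1.5313, 0.6×50×2.4063) + 1.0×65×0.28125 = min(59.721, 72.189) + 18.281 = 78.002 kips. φR_n = 0.75 × 78.002 = 58.5 kips.
Tension rupture (net): A_n = (5.375 − 1×1)×0.25 = 1.0938 in² (U = 1.0, A_e = A_n). φR_n = 0.75 × 65 × 1.0938 = 53.3 kips.
Tension yield (gross): A_g = 5.375×0.25 = 1.3438 in². φR_n = 0.90 × 50 × 1.3438 = 60.5 kips.
Governing: min(122.7, 87.3, 58.5, 53.3, 60.5) = 53.3 kips → net-section rupture.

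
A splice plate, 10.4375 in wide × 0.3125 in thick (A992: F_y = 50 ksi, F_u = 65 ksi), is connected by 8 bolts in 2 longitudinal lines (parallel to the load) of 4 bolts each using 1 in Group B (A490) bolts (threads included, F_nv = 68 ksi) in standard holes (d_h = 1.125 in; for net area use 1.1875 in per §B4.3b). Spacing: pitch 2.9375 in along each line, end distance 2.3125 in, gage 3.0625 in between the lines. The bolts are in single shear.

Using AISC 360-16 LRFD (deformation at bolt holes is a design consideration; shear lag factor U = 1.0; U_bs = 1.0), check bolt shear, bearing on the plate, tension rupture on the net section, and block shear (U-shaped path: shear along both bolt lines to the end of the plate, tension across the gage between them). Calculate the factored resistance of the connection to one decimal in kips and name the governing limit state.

Bolt shear: A_b = π(1)²/4 = 0.7854 in². φR_n = 0.75 × 68 × 0.7854 × 8 × 1 = 320.4 kips.
Bearing (0.3125 in plate, F_u = 65 ksi): end bolts L_c = 2.3125 − 1.125/2 = 1.75, R_n = min(1.2×1.75×0.3125×65, 2.4×1×0.3125×65) = 42.656 kips/bolt; interior L_c = 2.9375 − 1.125 = 1.8125, R_n = 44.18 kips/bolt. φR_n = 0.75 × (2×42.656 + 6×44.18) = 262.8 kips.
Tension rupture (net): A_n = (10.4375 − 2×1.1875)×0.3125 = 2.5195 in² (U = 1.0, A_e = A_n). φR_n = 0.75 × 65 × 2.5195 = 122.8 kips.
Block shear: shear path 2×[2.3125+3×2.9375] = 2×11.125 in, A_gv = 6.9531, A_nv = 2×(11.125 − 3.5×1.1875)×0.3125 = 4.3555 in²; tension across gage: (3.0625 − 1×1.1875)×0.3125 = 0.58594 in². R_n = min(0.6×65×4.3555, 0.6×50×6.9531) + 1.0×65×0.58594 = min(169.86, 208.59) + 38.086 = 207.95 kips. φR_n = 0.75 × 207.95 = 156.0 kips.
Governing: min(320.4, 262.8, 122.8, 156.0) = 122.8 kips → net-section rupture.

122.8 kips (net-section rupture governs)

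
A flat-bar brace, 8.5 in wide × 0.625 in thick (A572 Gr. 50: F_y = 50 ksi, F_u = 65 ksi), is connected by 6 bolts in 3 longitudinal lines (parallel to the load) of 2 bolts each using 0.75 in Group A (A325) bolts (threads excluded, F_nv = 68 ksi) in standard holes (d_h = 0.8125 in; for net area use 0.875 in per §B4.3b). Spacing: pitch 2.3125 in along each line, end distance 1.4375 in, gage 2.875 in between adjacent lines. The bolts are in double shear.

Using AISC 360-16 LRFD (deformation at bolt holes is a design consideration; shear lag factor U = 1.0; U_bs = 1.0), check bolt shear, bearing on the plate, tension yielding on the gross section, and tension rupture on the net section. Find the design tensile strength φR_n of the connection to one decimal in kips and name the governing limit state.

Bolt shear: A_b = π(0.75)²/4 = 0.44179 in². φR_n = 0.75 × 68 × 0.44179 × 6 × 2 = 270.4 kips.
Bearing (0.625 in plate, F_u = 65 ksi): end bolts L_c = 1.4375 − 0.8125/2 = 1.03125, R_n = min(1.2×1.03125×0.625×65, 2.4×0.75×0.625×65) = 50.273 kips/bolt; interior L_c = 2.3125 − 0.8125 = 1.5, R_n = 73.125 kips/bolt. φR_n = 0.75 × (3×50.273 + 3×73.125) = 277.6 kips.
Tension yield (gross): A_g = 8.5×0.625 = 5.3125 in². φR_n = 0.90 × 50 × 5.3125 = 239.1 kips.
Tension rupture (net): A_n = (8.5 − 3×0.875)×0.625 = 3.6719 in² (U = 1.0, A_e = A_n). φR_n = 0.75 × 65 × 3.6719 = 179.0 kips.
Governing: min(270.4, 277.6, 239.1, 179.0) = 179.0 kips → net-section rupture.

179.0 kips (net-section rupture governs)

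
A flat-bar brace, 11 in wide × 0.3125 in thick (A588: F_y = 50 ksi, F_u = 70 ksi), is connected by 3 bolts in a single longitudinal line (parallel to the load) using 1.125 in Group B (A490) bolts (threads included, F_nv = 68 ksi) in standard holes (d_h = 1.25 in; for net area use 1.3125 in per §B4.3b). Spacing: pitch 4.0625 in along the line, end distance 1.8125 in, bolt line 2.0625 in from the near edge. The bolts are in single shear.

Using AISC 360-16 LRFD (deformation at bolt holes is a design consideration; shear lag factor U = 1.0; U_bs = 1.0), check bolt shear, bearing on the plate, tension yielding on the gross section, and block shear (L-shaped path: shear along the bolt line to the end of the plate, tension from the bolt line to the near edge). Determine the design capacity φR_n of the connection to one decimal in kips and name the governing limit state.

88.6 kips (block shear governs)

Bolt shear: A_b = π(1.125)²/4 = 0.99402 in². φR_n = 0.75 × 68 × 0.99402 × 3 × 1 = 152.1 kips.
Bearing (0.3125 in plate, F_u = 70 ksi): end bolts L_c = 1.8125 − 1.25/2 = 1.1875, R_n = min(1.2×1.1875×0.3125×70, 2.4×1.125×0.3125×70) = 31.172 kips/bolt; interior L_c = 4.0625 − 1.25 = 2.8125, R_n = 59.063 kips/bolt. φR_n = 0.75 × (1×31.172 + 2×59.063) = 112.0 kips.
Tension yield (gross): A_g = 11×0.3125 = 3.4375 in². φR_n = 0.90 × 50 × 3.4375 = 154.7 kips.
Block shear: shear path 1×[1.8125+2×4.0625] = 1×9.9375 in, A_gv = 3.1055, A_nv = 1×(9.9375 − 2.5×1.3125)×0.3125 = 2.0801 in²; tension to near edge: (2.0625 − 0.5×1.3125)×0.3125 = 0.43945 in². R_n = min(0.6×70×2.0801, 0.6×50×3.1055) + 1.0×70×0.43945 = min(87.364, 93.165) + 30.762 = 118.13 kips. φR_n = 0.75 × 118.13 = 88.6 kips.
Governing: min(152.1, 112.0, 154.7, 88.6) = 88.6 kips → block shear.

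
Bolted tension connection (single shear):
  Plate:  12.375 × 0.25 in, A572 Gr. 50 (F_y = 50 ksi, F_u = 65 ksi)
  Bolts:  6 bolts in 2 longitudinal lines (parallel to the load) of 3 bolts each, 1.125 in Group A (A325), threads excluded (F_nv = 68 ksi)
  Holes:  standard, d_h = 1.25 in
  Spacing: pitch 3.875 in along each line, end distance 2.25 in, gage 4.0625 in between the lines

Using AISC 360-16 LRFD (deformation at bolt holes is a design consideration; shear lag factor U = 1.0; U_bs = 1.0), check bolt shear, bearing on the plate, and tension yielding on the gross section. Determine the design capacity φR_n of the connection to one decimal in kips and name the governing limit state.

Bolt shear: A_b = π(1.125)²/4 = 0.99402 in². φR_n = 0.75 × 68 × 0.99402 × 6 × 1 = 304.2 kips.
Bearing (0.25 in plate, F_u = 65 ksi): end bolts L_c = 2.25 − 1.25/2 = 1.625, R_n = min(1.2×1.625×0.25×65, 2.4×1.125×0.25×65) = 31.688 kips/bolt; interior L_c = 3.875 − 1.25 = 2.625, R_n = 43.875 kips/bolt. φR_n = 0.75 × (2×31.688 + 4×43.875) = 179.2 kips.
Tension yield (gross): A_g = 12.375×0.25 = 3.0938 in². φR_n = 0.90 × 50 × 3.0938 = 139.2 kips.
Governing: min(304.2, 179.2, 139.2) = 139.2 kips → gross-section yield.

139.2 kips (gross-section yield governs)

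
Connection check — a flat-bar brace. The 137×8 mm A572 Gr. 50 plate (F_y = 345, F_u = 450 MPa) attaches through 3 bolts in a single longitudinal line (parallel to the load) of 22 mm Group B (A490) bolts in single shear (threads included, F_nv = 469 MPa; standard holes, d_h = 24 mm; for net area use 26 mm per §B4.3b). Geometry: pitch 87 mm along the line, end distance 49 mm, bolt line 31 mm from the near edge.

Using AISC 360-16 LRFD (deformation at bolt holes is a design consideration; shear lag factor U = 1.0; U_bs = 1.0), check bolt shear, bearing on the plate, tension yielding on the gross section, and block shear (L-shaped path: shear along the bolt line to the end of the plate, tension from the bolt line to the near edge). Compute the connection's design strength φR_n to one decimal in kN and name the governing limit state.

Bolt shear: A_b = π(22)²/4 = 380.13 mm². φR_n = 0.75 × 469 × 380.13 × 3 × 1 = 401.1 kN.
Bearing (8 mm plate, F_u = 450 MPa): end bolts L_c = 49 − 24/2 = 37, R_n = min(1.2×37×8×450, 2.4×22×8×450) = 159.84 kN/bolt; interior L_c = 87 − 24 = 63, R_n = 190.08 kN/bolt. φR_n = 0.75 × (1×159.84 + 2×190.08) = 405.0 kN.
Tension yield (gross): A_g = 137×8 = 1096 mm². φR_n = 0.90 × 345 × 1096 = 340.3 kN.
Block shear: shear path 1×[49+2×87] = 1×223 mm, A_gv = 1784, A_nv = 1×(223 − 2.5×26)×8 = 1264 mm²; tension to near edge: (31 − 0.5×26)×8 = 144 mm². R_n = min(0.6×450×1264, 0.6×345×1784) + 1.0×450×144 = min(341.28, 369.29) + 64.8 = 406.08 kN. φR_n = 0.75 × 406.08 = 304.6 kN.
Governing: min(401.1, 405.0, 340.3, 304.6) = 304.6 kN → block shear.

304.6 kN (block shear governs)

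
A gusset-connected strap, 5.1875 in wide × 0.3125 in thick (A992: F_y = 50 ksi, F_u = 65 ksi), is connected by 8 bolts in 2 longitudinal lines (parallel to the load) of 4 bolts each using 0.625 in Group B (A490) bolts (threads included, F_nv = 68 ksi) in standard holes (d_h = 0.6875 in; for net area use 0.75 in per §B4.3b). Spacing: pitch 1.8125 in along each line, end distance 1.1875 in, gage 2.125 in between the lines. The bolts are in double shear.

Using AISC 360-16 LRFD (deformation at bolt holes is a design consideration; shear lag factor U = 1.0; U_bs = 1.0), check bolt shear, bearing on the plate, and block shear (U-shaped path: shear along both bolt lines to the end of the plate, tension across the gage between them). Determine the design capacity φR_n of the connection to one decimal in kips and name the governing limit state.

94.1 kips (block shear governs)

Bolt shear: A_b = π(0.625)²/4 = 0.3068 in². φR_n = 0.75 × 68 × 0.3068 × 8 × 2 = 250.3 kips.
Bearing (0.3125 in plate, F_u = 65 ksi): end bolts L_c = 1.1875 − 0.6875/2 = 0.84375, R_n = min(1.2×0.84375×0.3125×65, 2.4×0.625×0.3125×65) = 20.566 kips/bolt; interior L_c = 1.8125 − 0.6875 = 1.125, R_n = 27.422 kips/bolt. φR_n = 0.75 × (2×20.566 + 6×27.422) = 154.2 kips.
Block shear: shear path 2×[1.1875+3×1.8125] = 2×6.625 in, A_gv = 4.1406, A_nv = 2×(6.625 − 3.5×0.75)×0.3125 = 2.5 in²; tension across gage: (2.125 − 1×0.75)×0.3125 = 0.42969 in². R_n = min(0.6×65×2.5, 0.6×50×4.1406) + 1.0×65×0.42969 = min(97.5, 124.22) + 27.93 = 125.43 kips. φR_n = 0.75 × 125.43 = 94.1 kips.
Governing: min(250.3, 154.2, 94.1) = 94.1 kips → block shear.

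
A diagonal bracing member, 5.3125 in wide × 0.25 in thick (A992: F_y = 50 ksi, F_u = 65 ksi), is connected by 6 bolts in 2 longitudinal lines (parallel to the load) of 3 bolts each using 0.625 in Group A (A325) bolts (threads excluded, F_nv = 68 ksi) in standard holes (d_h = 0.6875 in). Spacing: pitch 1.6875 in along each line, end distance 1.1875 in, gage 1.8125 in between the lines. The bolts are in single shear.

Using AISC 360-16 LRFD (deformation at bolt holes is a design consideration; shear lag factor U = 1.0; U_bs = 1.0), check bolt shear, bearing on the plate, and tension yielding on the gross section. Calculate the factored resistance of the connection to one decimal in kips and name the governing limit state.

Bolt shear: A_b = π(0.625)²/4 = 0.3068 in². φR_n = 0.75 × 68 × 0.3068 × 6 × 1 = 93.9 kips.
Bearing (0.25 in plate, F_u = 65 ksi): end bolts L_c = 1.1875 − 0.6875/2 = 0.84375, R_n = min(1.2×0.84375×0.25×65, 2.4×0.625×0.25×65) = 16.453 kips/bolt; interior L_c = 1.6875 − 0.6875 = 1, R_n = 19.5 kips/bolt. φR_n = 0.75 × (2×16.453 + 4×19.5) = 83.2 kips.
Tension yield (gross): A_g = 5.3125×0.25 = 1.3281 in². φR_n = 0.90 × 50 × 1.3281 = 59.8 kips.
Governing: min(93.9, 83.2, 59.8) = 59.8 kips → gross-section yield.

59.8 kips (gross-section yield governs)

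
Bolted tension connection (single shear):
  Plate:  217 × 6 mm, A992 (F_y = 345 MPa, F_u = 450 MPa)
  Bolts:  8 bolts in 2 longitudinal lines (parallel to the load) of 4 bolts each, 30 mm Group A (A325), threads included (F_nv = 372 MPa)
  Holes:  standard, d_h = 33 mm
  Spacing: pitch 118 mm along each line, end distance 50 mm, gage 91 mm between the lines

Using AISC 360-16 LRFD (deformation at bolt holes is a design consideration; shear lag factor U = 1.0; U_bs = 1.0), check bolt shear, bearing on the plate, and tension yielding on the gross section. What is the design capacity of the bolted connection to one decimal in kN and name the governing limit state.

404.3 kN (gross-section yield governs)

Bolt shear: A_b = π(30)²/4 = 706.86 mm². φR_n = 0.75 × 372 × 706.86 × 8 × 1 = 1577.7 kN.
Bearing (6 mm plate, F_u = 450 MPa): end bolts L_c = 50 − 33/2 = 33.5, R_n = min(1.2×33.5×6×450, 2.4×30×6×450) = 108.54 kN/bolt; interior L_c = 118 − 33 = 85, R_n = 194.4 kN/bolt. φR_n = 0.75 × (2×108.54 + 6×194.4) = 1037.6 kN.
Tension yield (gross): A_g = 217×6 = 1302 mm². φR_n = 0.90 × 345 × 1302 = 404.3 kN.
Governing: min(1577.7, 1037.6, 404.3) = 404.3 kN → gross-section yield.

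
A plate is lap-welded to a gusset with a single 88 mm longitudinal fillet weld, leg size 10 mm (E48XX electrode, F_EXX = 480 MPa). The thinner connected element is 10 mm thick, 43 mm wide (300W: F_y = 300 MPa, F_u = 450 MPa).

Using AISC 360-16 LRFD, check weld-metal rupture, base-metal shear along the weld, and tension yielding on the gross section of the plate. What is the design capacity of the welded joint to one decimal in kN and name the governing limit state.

116.1 kN (gross-section yield governs)

Weld metal: throat = 0.707×10 = 7.07 mm, L = 88 mm. φR_n = 0.75 × 0.6 × 480 × 7.07 × 88 = 134.4 kN.
Base metal shear (10 mm plate): yield φR_n = 1.0×0.6×300×10×88 = 158.4 kN; rupture φR_n = 0.75×0.6×450×10×88 = 178.2 kN; take 158.4 kN (yield).
Tension yield (gross): A_g = 43×10 = 430 mm². φR_n = 0.90 × 300 × 430 = 116.1 kN.
Governing: min(134.4, 158.4, 116.1) = 116.1 kN → gross-section yield.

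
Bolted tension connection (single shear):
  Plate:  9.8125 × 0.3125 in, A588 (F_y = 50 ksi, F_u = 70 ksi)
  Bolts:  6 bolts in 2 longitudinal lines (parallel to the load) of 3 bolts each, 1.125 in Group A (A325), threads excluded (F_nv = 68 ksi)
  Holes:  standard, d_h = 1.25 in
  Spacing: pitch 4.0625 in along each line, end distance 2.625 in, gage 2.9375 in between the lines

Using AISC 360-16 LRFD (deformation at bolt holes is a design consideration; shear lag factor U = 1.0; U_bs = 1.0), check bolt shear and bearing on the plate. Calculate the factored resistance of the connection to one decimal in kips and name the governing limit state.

Bolt shear: A_b = π(1.125)²/4 = 0.99402 in². φR_n = 0.75 × 68 × 0.99402 × 6 × 1 = 304.2 kips.
Bearing (0.3125 in plate, F_u = 70 ksi): end bolts L_c = 2.625 − 1.25/2 = 2, R_n = min(1.2×2×0.3125×70, 2.4×1.125×0.3125×70) = 52.5 kips/bolt; interior L_c = 4.0625 − 1.25 = 2.8125, R_n = 59.063 kips/bolt. φR_n = 0.75 × (2×52.5 + 4×59.063) = 255.9 kips.
Governing: min(304.2, 255.9) = 255.9 kips → bearing.

255.9 kips (bearing governs)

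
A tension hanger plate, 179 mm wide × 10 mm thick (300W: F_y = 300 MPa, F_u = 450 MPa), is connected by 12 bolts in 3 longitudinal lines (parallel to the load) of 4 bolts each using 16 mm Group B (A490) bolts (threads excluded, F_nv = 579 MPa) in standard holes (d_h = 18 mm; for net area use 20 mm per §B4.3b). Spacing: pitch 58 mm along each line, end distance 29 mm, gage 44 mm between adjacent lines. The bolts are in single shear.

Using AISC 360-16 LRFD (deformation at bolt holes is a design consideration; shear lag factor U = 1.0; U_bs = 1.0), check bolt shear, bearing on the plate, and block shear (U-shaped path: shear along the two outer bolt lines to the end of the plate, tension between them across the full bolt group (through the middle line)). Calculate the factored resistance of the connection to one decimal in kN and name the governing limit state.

700.7 kN (block shear governs)

Bolt shear: A_b = π(16)²/4 = 201.06 mm². φR_n = 0.75 × 579 × 201.06 × 12 × 1 = 1047.7 kN.
Bearing (10 mm plate, F_u = 450 MPa): end bolts L_c = 29 − 18/2 = 20, R_n = min(1.2×20×10×450, 2.4×16×10×450) = 108 kN/bolt; interior L_c = 58 − 18 = 40, R_n = 172.8 kN/bolt. φR_n = 0.75 × (3×108 + 9×172.8) = 1409.4 kN.
Block shear: shear path 2×[29+3×58] = 2×203 mm, A_gv = 4060, A_nv = 2×(203 − 3.5×20)×10 = 2660 mm²; tension across gage: (88 − 2×20)×10 = 480 mm². R_n = min(0.6×450×2660, 0.6×300×4060) + 1.0×450×480 = min(718.2, 730.8) + 216 = 934.2 kN. φR_n = 0.75 × 934.2 = 700.7 kN.
Governing: min(1047.7, 1409.4, 700.7) = 700.7 kN → block shear.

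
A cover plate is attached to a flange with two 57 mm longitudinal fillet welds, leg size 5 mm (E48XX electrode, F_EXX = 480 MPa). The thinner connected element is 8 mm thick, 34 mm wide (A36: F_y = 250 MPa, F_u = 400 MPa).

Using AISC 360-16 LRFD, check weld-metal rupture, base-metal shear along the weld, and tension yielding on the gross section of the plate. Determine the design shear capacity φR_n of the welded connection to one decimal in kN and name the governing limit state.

Weld metal: throat = 0.707×5 = 3.535 mm, L = 2×57 = 114 mm. φR_n = 0.75 × 0.6 × 480 × 3.535 × 114 = 87.0 kN.
Base metal shear (8 mm plate): yield φR_n = 1.0×0.6×250×8×114 = 136.8 kN; rupture φR_n = 0.75×0.6×400×8×114 = 164.2 kN; take 136.8 kN (yield).
Tension yield (gross): A_g = 34×8 = 272 mm². φR_n = 0.90 × 250 × 272 = 61.2 kN.
Governing: min(87.0, 136.8, 61.2) = 61.2 kN → gross-section yield.

61.2 kN (gross-section yield governs)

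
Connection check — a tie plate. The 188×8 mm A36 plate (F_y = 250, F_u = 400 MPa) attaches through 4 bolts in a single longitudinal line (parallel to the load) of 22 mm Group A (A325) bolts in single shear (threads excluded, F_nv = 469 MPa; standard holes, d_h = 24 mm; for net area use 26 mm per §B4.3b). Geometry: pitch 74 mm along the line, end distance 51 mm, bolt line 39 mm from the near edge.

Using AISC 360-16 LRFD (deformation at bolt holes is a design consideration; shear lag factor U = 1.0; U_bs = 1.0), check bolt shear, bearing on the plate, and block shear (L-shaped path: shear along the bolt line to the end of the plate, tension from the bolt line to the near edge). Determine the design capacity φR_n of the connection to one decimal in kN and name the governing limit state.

Bolt shear: A_b = π(22)²/4 = 380.13 mm². φR_n = 0.75 × 469 × 380.13 × 4 × 1 = 534.8 kN.
Bearing (8 mm plate, F_u = 400 MPa): end bolts L_c = 51 − 24/2 = 39, R_n = min(1.2×39×8×400, 2.4×22×8×400) = 149.76 kN/bolt; interior L_c = 74 − 24 = 50, R_n = 168.96 kN/bolt. φR_n = 0.75 × (1×149.76 + 3×168.96) = 492.5 kN.
Block shear: shear path 1×[51+3×74] = 1×273 mm, A_gv = 2184, A_nv = 1×(273 − 3.5×26)×8 = 1456 mm²; tension to near edge: (39 − 0.5×26)×8 = 208 mm². R_n = min(0.6×400×1456, 0.6×250×2184) + 1.0×400×208 = min(349.44, 327.6) + 83.2 = 410.8 kN. φR_n = 0.75 × 410.8 = 308.1 kN.
Governing: min(534.8, 492.5, 308.1) = 308.1 kN → block shear.

308.1 kN (block shear governs)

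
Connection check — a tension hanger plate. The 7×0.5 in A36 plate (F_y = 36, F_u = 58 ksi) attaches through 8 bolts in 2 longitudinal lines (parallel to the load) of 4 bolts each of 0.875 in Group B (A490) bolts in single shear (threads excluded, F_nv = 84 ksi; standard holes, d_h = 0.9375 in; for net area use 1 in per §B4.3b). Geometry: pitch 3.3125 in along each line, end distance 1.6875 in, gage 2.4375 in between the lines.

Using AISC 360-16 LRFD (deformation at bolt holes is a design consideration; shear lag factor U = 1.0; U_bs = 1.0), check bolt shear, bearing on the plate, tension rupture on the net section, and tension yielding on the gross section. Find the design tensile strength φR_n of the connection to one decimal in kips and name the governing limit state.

108.8 kips (net-section rupture governs)

Bolt shear: A_b = π(0.875)²/4 = 0.60132 in². φR_n = 0.75 × 84 × 0.60132 × 8 × 1 = 303.1 kips.
Bearing (0.5 in plate, F_u = 58 ksi): end bolts L_c = 1.6875 − 0.9375/2 = 1.21875, R_n = min(1.2×1.21875×0.5×58, 2.4×0.875×0.5×58) = 42.413 kips/bolt; interior L_c = 3.3125 − 0.9375 = 2.375, R_n = 60.9 kips/bolt. φR_n = 0.75 × (2×42.413 + 6×60.9) = 337.7 kips.
Tension rupture (net): A_n = (7 − 2×1)×0.5 = 2.5 in² (U = 1.0, A_e = A_n). φR_n = 0.75 × 58 × 2.5 = 108.8 kips.
Tension yield (gross): A_g = 7×0.5 = 3.5 in². φR_n = 0.90 × 36 × 3.5 = 113.4 kips.
Governing: min(303.1, 337.7, 108.8, 113.4) = 108.8 kips → net-section rupture.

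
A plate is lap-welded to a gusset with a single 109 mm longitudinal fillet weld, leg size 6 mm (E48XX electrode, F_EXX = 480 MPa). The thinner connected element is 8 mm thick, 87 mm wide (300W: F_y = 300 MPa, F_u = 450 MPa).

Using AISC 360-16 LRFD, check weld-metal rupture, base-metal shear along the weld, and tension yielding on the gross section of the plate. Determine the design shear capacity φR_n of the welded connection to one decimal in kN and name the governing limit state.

Weld metal: throat = 0.707×6 = 4.242 mm, L = 109 mm. φR_n = 0.75 × 0.6 × 480 × 4.242 × 109 = 99.9 kN.
Base metal shear (8 mm plate): yield φR_n = 1.0×0.6×300×8×109 = 157.0 kN; rupture φR_n = 0.75×0.6×450×8×109 = 176.6 kN; take 157.0 kN (yield).
Tension yield (gross): A_g = 87×8 = 696 mm². φR_n = 0.90 × 300 × 696 = 187.9 kN.
Governing: min(99.9, 157.0, 187.9) = 99.9 kN → weld metal.

99.9 kN (weld metal governs)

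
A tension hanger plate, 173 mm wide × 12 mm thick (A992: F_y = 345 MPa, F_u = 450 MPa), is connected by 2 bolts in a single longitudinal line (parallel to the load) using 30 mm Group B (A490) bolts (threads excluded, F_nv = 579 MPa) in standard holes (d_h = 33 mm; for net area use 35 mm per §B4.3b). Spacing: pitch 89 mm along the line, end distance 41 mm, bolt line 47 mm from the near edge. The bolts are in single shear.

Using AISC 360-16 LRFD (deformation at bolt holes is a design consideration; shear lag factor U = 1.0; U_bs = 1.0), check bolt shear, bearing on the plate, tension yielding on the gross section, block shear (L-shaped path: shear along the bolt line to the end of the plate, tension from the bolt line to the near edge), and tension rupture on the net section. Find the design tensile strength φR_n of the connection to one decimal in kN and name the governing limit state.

Bolt shear: A_b = π(30)²/4 = 706.86 mm². φR_n = 0.75 × 579 × 706.86 × 2 × 1 = 613.9 kN.
Bearing (12 mm plate, F_u = 450 MPa): end bolts L_c = 41 − 33/2 = 24.5, R_n = min(1.2×24.5×12×450, 2.4×30×12×450) = 158.76 kN/bolt; interior L_c = 89 − 33 = 56, R_n = 362.88 kN/bolt. φR_n = 0.75 × (1×158.76 + 1×362.88) = 391.2 kN.
Tension yield (gross): A_g = 173×12 = 2076 mm². φR_n = 0.90 × 345 × 2076 = 644.6 kN.
Block shear: shear path 1×[41+1×89] = 1×130 mm, A_gv = 1560, A_nv = 1×(130 − 1.5×35)×12 = 930 mm²; tension to near edge: (47 − 0.5×35)×12 = 354 mm². R_n = min(0.6×450×930, 0.6×345×1560) + 1.0×450×354 = min(251.1, 322.92) + 159.3 = 410.4 kN. φR_n = 0.75 × 410.4 = 307.8 kN.
Tension rupture (net): A_n = (173 − 1×35)×12 = 1656 mm² (U = 1.0, A_e = A_n). φR_n = 0.75 × 450 × 1656 = 558.9 kN.
Governing: min(613.9, 391.2, 644.6, 307.8, 558.9) = 307.8 kN → block shear.

307.8 kN (block shear governs)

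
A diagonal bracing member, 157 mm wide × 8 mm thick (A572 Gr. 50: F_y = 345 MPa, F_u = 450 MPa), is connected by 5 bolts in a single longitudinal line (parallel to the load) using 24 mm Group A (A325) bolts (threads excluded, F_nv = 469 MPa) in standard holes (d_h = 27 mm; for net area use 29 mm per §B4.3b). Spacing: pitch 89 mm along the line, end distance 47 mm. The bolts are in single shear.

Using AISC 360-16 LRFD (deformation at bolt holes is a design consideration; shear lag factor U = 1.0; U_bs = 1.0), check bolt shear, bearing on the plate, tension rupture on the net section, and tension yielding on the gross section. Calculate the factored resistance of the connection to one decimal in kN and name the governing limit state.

345.6 kN (net-section rupture governs)

Bolt shear: A_b = π(24)²/4 = 452.39 mm². φR_n = 0.75 × 469 × 452.39 × 5 × 1 = 795.6 kN.
Bearing (8 mm plate, F_u = 450 MPa): end bolts L_c = 47 − 27/2 = 33.5, R_n = min(1.2×33.5×8×450, 2.4×24×8×450) = 144.72 kN/bolt; interior L_c = 89 − 27 = 62, R_n = 207.36 kN/bolt. φR_n = 0.75 × (1×144.72 + 4×207.36) = 730.6 kN.
Tension rupture (net): A_n = (157 − 1×29)×8 = 1024 mm² (U = 1.0, A_e = A_n). φR_n = 0.75 × 450 × 1024 = 345.6 kN.
Tension yield (gross): A_g = 157×8 = 1256 mm². φR_n = 0.90 × 345 × 1256 = 390.0 kN.
Governing: min(795.6, 730.6, 345.6, 390.0) = 345.6 kN → net-section rupture.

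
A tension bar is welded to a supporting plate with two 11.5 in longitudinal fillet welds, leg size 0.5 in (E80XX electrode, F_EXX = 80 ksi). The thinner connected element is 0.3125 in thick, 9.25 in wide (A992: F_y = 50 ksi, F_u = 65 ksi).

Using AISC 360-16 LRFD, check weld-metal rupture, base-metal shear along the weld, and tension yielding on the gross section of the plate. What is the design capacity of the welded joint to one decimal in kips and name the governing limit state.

130.1 kips (gross-section yield governs)

Weld metal: throat = 0.707×0.5 = 0.3535 in, L = 2×11.5 = 23 in. φR_n = 0.75 × 0.6 × 80 × 0.3535 × 23 = 292.7 kips.
Base metal shear (0.3125 in plate): yield φR_n = 1.0×0.6×50×0.3125×23 = 215.6 kips; rupture φR_n = 0.75×0.6×65×0.3125×23 = 210.2 kips; take 210.2 kips (rupture).
Tension yield (gross): A_g = 9.25×0.3125 = 2.8906 in². φR_n = 0.90 × 50 × 2.8906 = 130.1 kips.
Governing: min(292.7, 210.2, 130.1) = 130.1 kips → gross-section yield.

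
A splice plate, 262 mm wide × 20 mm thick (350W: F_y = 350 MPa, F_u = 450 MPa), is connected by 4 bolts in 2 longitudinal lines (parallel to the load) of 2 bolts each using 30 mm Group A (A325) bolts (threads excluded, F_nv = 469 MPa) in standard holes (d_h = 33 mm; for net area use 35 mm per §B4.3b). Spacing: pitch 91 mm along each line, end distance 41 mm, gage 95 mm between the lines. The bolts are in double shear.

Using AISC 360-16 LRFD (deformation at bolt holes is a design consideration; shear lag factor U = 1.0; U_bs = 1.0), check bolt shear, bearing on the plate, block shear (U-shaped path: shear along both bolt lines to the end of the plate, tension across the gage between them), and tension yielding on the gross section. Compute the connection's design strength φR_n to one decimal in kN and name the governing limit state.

Bolt shear: A_b = π(30)²/4 = 706.86 mm². φR_n = 0.75 × 469 × 706.86 × 4 × 2 = 1989.1 kN.
Bearing (20 mm plate, F_u = 450 MPa): end bolts L_c = 41 − 33/2 = 24.5, R_n = min(1.2×24.5×20×450, 2.4×30×20×450) = 264.6 kN/bolt; interior L_c = 91 − 33 = 58, R_n = 626.4 kN/bolt. φR_n = 0.75 × (2×264.6 + 2×626.4) = 1336.5 kN.
Block shear: shear path 2×[41+1×91] = 2×132 mm, A_gv = 5280, A_nv = 2×(132 − 1.5×35)×20 = 3180 mm²; tension across gage: (95 − 1×35)×20 = 1200 mm². R_n = min(0.6×450×3180, 0.6×350×5280) + 1.0×450×1200 = min(858.6, 1108.8) + 540 = 1398.6 kN. φR_n = 0.75 × 1398.6 = 1049.0 kN.
Tension yield (gross): A_g = 262×20 = 5240 mm². φR_n = 0.90 × 350 × 5240 = 1650.6 kN.
Governing: min(1989.1, 1336.5, 1049.0, 1650.6) = 1049.0 kN → block shear.

1049.0 kN (block shear governs)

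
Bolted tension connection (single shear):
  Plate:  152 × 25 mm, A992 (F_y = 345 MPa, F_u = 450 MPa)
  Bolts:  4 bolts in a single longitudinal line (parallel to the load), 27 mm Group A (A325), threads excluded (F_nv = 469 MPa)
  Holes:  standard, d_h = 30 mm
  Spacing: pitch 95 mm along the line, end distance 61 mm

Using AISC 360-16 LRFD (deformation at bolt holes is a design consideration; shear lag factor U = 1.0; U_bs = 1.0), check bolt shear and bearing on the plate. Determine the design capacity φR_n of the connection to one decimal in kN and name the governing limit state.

805.6 kN (bolt shear governs)

Bolt shear: A_b = π(27)²/4 = 572.56 mm². φR_n = 0.75 × 469 × 572.56 × 4 × 1 = 805.6 kN.
Bearing (25 mm plate, F_u = 450 MPa): end bolts L_c = 61 − 30/2 = 46, R_n = min(1.2×46×25×450, 2.4×27×25×450) = 621 kN/bolt; interior L_c = 95 − 30 = 65, R_n = 729 kN/bolt. φR_n = 0.75 × (1×621 + 3×729) = 2106.0 kN.
Governing: min(805.6, 2106.0) = 805.6 kN → bolt shear.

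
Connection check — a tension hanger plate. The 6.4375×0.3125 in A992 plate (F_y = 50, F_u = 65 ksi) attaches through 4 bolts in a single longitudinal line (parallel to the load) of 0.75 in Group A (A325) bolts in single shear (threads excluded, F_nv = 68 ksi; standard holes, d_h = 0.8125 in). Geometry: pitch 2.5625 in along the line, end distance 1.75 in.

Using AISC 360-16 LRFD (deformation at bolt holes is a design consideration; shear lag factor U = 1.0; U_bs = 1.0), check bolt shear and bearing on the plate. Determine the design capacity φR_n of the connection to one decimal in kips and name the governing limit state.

90.1 kips (bolt shear governs)

Bolt shear: A_b = π(0.75)²/4 = 0.44179 in². φR_n = 0.75 × 68 × 0.44179 × 4 × 1 = 90.1 kips.
Bearing (0.3125 in plate, F_u = 65 ksi): end bolts L_c = 1.75 − 0.8125/2 = 1.34375, R_n = min(1.2×1.34375×0.3125×65, 2.4×0.75×0.3125×65) = 32.754 kips/bolt; interior L_c = 2.5625 − 0.8125 = 1.75, R_n = 36.563 kips/bolt. φR_n = 0.75 × (1×32.754 + 3×36.563) = 106.8 kips.
Governing: min(90.1, 106.8) = 90.1 kips → bolt shear.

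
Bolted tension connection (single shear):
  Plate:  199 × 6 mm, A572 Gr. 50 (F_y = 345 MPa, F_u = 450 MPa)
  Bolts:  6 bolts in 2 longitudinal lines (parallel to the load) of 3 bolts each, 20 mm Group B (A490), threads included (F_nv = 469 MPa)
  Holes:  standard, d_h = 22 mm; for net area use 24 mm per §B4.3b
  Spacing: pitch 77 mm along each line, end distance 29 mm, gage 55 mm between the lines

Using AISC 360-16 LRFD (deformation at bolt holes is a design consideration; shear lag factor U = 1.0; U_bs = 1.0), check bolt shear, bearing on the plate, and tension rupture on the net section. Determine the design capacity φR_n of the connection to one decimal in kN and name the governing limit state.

Bolt shear: A_b = π(20)²/4 = 314.16 mm². φR_n = 0.75 × 469 × 314.16 × 6 × 1 = 663.0 kN.
Bearing (6 mm plate, F_u = 450 MPa): end bolts L_c = 29 − 22/2 = 18, R_n = min(1.2×18×6×450, 2.4×20×6×450) = 58.32 kN/bolt; interior L_c = 77 − 22 = 55, R_n = 129.6 kN/bolt. φR_n = 0.75 × (2×58.32 + 4×129.6) = 476.3 kN.
Tension rupture (net): A_n = (199 − 2×24)×6 = 906 mm² (U = 1.0, A_e = A_n). φR_n = 0.75 × 450 × 906 = 305.8 kN.
Governing: min(663.0, 476.3, 305.8) = 305.8 kN → net-section rupture.

305.8 kN (net-section rupture governs)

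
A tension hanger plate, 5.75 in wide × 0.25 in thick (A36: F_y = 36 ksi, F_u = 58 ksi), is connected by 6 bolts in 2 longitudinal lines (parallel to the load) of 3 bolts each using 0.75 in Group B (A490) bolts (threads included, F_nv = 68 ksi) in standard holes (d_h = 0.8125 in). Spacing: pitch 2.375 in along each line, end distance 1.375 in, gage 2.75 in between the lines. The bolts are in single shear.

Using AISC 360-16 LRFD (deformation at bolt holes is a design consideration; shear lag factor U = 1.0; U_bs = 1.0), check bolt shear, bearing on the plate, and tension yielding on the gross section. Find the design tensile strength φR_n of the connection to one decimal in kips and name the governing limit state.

Bolt shear: A_b = π(0.75)²/4 = 0.44179 in². φR_n = 0.75 × 68 × 0.44179 × 6 × 1 = 135.2 kips.
Bearing (0.25 in plate, F_u = 58 ksi): end bolts L_c = 1.375 − 0.8125/2 = 0.96875, R_n = min(1.2×0.96875×0.25×58, 2.4×0.75×0.25×58) = 16.856 kips/bolt; interior L_c = 2.375 − 0.8125 = 1.5625, R_n = 26.1 kips/bolt. φR_n = 0.75 × (2×16.856 + 4×26.1) = 103.6 kips.
Tension yield (gross): A_g = 5.75×0.25 = 1.4375 in². φR_n = 0.90 × 36 × 1.4375 = 46.6 kips.
Governing: min(135.2, 103.6, 46.6) = 46.6 kips → gross-section yield.

46.6 kips (gross-section yield governs)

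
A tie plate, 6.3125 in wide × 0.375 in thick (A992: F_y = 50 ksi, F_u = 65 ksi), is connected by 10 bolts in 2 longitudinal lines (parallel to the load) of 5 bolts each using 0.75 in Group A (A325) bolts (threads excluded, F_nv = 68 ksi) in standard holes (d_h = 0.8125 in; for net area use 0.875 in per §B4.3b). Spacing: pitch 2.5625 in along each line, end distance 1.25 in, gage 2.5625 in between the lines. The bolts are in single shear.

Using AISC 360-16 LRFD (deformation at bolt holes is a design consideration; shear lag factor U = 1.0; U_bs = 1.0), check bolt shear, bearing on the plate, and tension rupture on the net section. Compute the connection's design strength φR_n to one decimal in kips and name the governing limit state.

Bolt shear: A_b = π(0.75)²/4 = 0.44179 in². φR_n = 0.75 × 68 × 0.44179 × 10 × 1 = 225.3 kips.
Bearing (0.375 in plate, F_u = 65 ksi): end bolts L_c = 1.25 − 0.8125/2 = 0.84375, R_n = min(1.2×0.84375×0.375×65, 2.4×0.75×0.375×65) = 24.68 kips/bolt; interior L_c = 2.5625 − 0.8125 = 1.75, R_n = 43.875 kips/bolt. φR_n = 0.75 × (2×24.68 + 8×43.875) = 300.3 kips.
Tension rupture (net): A_n = (6.3125 − 2×0.875)×0.375 = 1.7109 in² (U = 1.0, A_e = A_n). φR_n = 0.75 × 65 × 1.7109 = 83.4 kips.
Governing: min(225.3, 300.3, 83.4) = 83.4 kips → net-section rupture.

83.4 kips (net-section rupture governs)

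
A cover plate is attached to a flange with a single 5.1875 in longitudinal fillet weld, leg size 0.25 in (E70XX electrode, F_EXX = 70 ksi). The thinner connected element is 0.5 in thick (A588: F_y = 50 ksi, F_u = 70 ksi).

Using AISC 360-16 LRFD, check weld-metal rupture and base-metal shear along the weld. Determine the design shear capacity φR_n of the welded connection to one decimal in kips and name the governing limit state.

Weld metal: throat = 0.707×0.25 = 0.17675 in, L = 5.1875 in. φR_n = 0.75 × 0.6 × 70 × 0.17675 × 5.1875 = 28.9 kips.
Base metal shear (0.5 in plate): yield φR_n = 1.0×0.6×50×0.5×5.1875 = 77.8 kips; rupture φR_n = 0.75×0.6×70×0.5×5.1875 = 81.7 kips; take 77.8 kips (yield).
Governing: min(28.9, 77.8) = 28.9 kips → weld metal.

28.9 kips (weld metal governs)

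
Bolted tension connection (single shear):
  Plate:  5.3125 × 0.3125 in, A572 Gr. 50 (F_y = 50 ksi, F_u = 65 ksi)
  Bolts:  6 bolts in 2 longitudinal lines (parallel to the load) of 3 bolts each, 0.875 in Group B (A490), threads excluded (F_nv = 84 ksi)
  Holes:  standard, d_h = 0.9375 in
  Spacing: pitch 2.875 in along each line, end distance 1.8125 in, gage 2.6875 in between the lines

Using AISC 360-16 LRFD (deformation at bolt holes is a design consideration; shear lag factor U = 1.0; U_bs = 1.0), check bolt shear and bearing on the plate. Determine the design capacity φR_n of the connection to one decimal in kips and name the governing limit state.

177.1 kips (bearing governs)

Bolt shear: A_b = π(0.875)²/4 = 0.60132 in². φR_n = 0.75 × 84 × 0.60132 × 6 × 1 = 227.3 kips.
Bearing (0.3125 in plate, F_u = 65 ksi): end bolts L_c = 1.8125 − 0.9375/2 = 1.34375, R_n = min(1.2×1.34375×0.3125×65, 2.4×0.875×0.3125×65) = 32.754 kips/bolt; interior L_c = 2.875 − 0.9375 = 1.9375, R_n = 42.656 kips/bolt. φR_n = 0.75 × (2×32.754 + 4×42.656) = 177.1 kips.
Governing: min(227.3, 177.1) = 177.1 kips → bearing.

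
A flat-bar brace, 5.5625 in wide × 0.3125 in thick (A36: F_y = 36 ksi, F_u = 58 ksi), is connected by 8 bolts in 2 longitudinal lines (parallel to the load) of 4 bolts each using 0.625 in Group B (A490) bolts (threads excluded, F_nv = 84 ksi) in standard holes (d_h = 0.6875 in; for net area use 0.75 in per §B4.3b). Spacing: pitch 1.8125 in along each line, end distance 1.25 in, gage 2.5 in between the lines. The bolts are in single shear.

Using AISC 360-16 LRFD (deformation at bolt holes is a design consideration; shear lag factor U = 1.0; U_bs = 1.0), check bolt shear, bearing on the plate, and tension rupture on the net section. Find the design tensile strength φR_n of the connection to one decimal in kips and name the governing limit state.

55.2 kips (net-section rupture governs)

Bolt shear: A_b = π(0.625)²/4 = 0.3068 in². φR_n = 0.75 × 84 × 0.3068 × 8 × 1 = 154.6 kips.
Bearing (0.3125 in plate, F_u = 58 ksi): end bolts L_c = 1.25 − 0.6875/2 = 0.90625, R_n = min(1.2×0.90625×0.3125×58, 2.4×0.625×0.3125×58) = 19.711 kips/bolt; interior L_c = 1.8125 − 0.6875 = 1.125, R_n = 24.469 kips/bolt. φR_n = 0.75 × (2×19.711 + 6×24.469) = 139.7 kips.
Tension rupture (net): A_n = (5.5625 − 2×0.75)×0.3125 = 1.2695 in² (U = 1.0, A_e = A_n). φR_n = 0.75 × 58 × 1.2695 = 55.2 kips.
Governing: min(154.6, 139.7, 55.2) = 55.2 kips → net-section rupture.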